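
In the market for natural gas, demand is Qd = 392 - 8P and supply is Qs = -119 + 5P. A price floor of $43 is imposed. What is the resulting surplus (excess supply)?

Equilibrium price would be P* = 511/13, so the floor at 43 binds.
At P = 43: Qd = 48, Qs = 96.
Surplus = 96 − 48 = 48.

Surplus = 48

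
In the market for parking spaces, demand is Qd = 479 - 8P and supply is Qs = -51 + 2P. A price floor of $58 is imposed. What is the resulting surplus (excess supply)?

Surplus = 50

Equilibrium price would be P* = 53, so the floor at 58 binds.
At P = 58: Qd = 15, Qs = 65.
Surplus = 65 − 15 = 50.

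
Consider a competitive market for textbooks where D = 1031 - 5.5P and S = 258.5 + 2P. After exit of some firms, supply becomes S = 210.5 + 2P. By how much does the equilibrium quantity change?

ΔQ = -35.2

Original equilibrium: P* = 103, Q* = 464.5.
New equilibrium: 1031 - 5.5P = 210.5 + 2P, so 820.5 = 7.5P and P' = 109.4; Q' = 1031 − 5.5(109.4) = 429.3.
Change in quantity: 429.3 − 464.5 = -35.2.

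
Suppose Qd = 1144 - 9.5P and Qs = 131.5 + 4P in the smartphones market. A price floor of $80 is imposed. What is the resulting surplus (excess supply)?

Surplus = 67.5

Equilibrium price would be P* = 75, so the floor at 80 binds.
At P = 80: Qd = 384, Qs = 451.5.
Surplus = 451.5 − 384 = 67.5.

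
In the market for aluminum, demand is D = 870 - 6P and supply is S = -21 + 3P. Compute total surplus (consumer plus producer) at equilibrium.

Equilibrium: 870 - 6P = -21 + 3P gives P* = 99, Q* = 276.
Demand choke price: P = 145; supply starts at P = 7.
CS = ½(145 − 99)(276) = 6348; PS = ½(99 − 7)(276) = 12696.

Total surplus = 19044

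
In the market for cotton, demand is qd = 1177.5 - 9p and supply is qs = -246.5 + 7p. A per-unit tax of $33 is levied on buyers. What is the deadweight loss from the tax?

Deadweight loss = 2143.96875

Pre-tax equilibrium: p* = 89, q* = 376.5.
Tax on buyers shifts demand to qd = 1177.5 − 9(p + 33) = 880.5 - 9p.
880.5 - 9p = -246.5 + 7p gives seller price ps = 70.4375; buyers pay pb = 70.4375 + 33 = 103.4375.
New quantity: q = 1177.5 − 9(103.4375) = 246.5625.
DWL = ½ × 33 × (376.5 − 246.5625) = 2143.96875.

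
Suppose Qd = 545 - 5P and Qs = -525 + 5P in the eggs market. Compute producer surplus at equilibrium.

Equilibrium: 545 - 5P = -525 + 5P gives P* = 107, Q* = 10.
Supply starts at P = 105 (where Qs = 0).
PS = ½(107 − 105)(10) = 10.

Producer surplus = 10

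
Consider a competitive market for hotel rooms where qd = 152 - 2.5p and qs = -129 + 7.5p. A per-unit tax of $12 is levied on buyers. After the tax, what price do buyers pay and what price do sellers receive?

Pre-tax equilibrium: p* = 28.1, q* = 81.75.
Tax on buyers shifts demand to qd = 152 − 2.5(p + 12) = 122 - 2.5p.
122 - 2.5p = -129 + 7.5p gives seller price ps = 25.1; buyers pay pb = 25.1 + 12 = 37.1.
New quantity: q = 152 − 2.5(37.1) = 59.25.

Buyers pay $37.1, sellers receive $25.1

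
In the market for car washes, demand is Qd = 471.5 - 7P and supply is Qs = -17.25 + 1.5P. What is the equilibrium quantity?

Set Qd = Qs: 471.5 - 7P = -17.25 + 1.5P.
488.75 = 8.5P, so P* = 57.5.
Q* = 471.5 − 7(57.5) = 69.

Q* = 69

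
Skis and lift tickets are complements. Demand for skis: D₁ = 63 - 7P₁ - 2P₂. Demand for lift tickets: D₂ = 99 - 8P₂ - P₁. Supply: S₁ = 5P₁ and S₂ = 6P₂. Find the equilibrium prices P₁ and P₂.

Market 1: 63 - 7P₁ - 2P₂ = 5P₁ → 12P₁ + 2P₂ = 63.
Market 2: 14P₂ + P₁ = 99.
Eliminating P₂: 14×(1) − 2×(2) gives 166P₁ = 684, so P₁ = 342/83.
Back-substitute into (2): P₂ = (99 − 1×342/83) / 14 = 1125/166.

P₁ = 342/83, P₂ = 1125/166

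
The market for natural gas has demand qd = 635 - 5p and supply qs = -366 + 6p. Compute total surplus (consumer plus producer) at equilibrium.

Total surplus = 5940

Equilibrium: 635 - 5p = -366 + 6p gives p* = 91, q* = 180.
Demand choke price: p = 127; supply starts at p = 61.
CS = ½(127 − 91)(180) = 3240; PS = ½(91 − 61)(180) = 2700.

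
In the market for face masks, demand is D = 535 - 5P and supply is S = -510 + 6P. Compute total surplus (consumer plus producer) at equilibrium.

Total surplus = 660

Equilibrium: 535 - 5P = -510 + 6P gives P* = 95, Q* = 60.
Demand choke price: P = 107; supply starts at P = 85.
CS = ½(107 − 95)(60) = 360; PS = ½(95 − 85)(60) = 300.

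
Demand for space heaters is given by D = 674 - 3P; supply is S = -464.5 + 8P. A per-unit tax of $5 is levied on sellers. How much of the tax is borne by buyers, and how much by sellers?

Buyers bear 40/11, sellers bear 15/11

Pre-tax equilibrium: P* = 103.5, Q* = 363.5.
Tax on sellers shifts supply to S = -464.5 + 8(P − 5) = -504.5 + 8P.
674 - 3P = -504.5 + 8P gives buyer price Pb = 2357/22; sellers receive Ps = 2357/22 − 5 = 2247/22.
New quantity: Q = 674 − 3(2357/22) = 7757/22.
Buyer burden = 2357/22 − 103.5 = 40/11; seller burden = 103.5 − 2247/22 = 15/11.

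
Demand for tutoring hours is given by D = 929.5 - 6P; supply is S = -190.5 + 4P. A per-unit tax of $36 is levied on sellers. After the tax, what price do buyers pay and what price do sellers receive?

Pre-tax equilibrium: P* = 112, Q* = 257.5.
Tax on sellers shifts supply to S = -190.5 + 4(P − 36) = -334.5 + 4P.
929.5 - 6P = -334.5 + 4P gives buyer price Pb = 126.4; sellers receive Ps = 126.4 − 36 = 90.4.
New quantity: Q = 929.5 − 6(126.4) = 171.1.

Buyers pay $126.4, sellers receive $90.4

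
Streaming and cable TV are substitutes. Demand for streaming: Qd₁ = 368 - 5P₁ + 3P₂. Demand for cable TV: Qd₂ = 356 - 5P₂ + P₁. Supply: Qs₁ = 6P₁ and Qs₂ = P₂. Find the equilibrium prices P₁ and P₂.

Market 1: 368 - 5P₁ + 3P₂ = 6P₁ → 11P₁ - 3P₂ = 368.
Market 2: 6P₂ - P₁ = 356.
Eliminating P₂: 6×(1) + 3×(2) gives 63P₁ = 3276, so P₁ = 52.
Back-substitute into (2): P₂ = (356 + 1×52) / 6 = 68.

P₁ = 52, P₂ = 68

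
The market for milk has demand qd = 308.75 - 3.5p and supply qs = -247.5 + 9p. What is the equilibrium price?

p* = 44.5

Set qd = qs: 308.75 - 3.5p = -247.5 + 9p.
556.25 = 12.5p, so p* = 44.5.
q* = 308.75 − 3.5(44.5) = 153.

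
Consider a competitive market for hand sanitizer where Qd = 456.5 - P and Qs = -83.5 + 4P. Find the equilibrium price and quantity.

P* = 108, Q* = 348.5

Set Qd = Qs: 456.5 - P = -83.5 + 4P.
540 = 5P, so P* = 108.
Q* = 456.5 − 1(108) = 348.5.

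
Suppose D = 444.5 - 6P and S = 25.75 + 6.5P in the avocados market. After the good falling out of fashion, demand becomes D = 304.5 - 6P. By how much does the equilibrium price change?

Original equilibrium: P* = 33.5, Q* = 243.5.
New equilibrium: 304.5 - 6P = 25.75 + 6.5P, so 278.75 = 12.5P and P' = 22.3; Q' = 304.5 − 6(22.3) = 170.7.
Change in price: 22.3 − 33.5 = -11.2.

ΔP = -11.2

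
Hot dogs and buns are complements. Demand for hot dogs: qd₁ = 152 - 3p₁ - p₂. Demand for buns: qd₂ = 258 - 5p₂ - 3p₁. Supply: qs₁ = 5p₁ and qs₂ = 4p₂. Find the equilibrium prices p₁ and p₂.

p₁ = 370/23, p₂ = 536/23

Market 1: 152 - 3p₁ - p₂ = 5p₁ → 8p₁ + p₂ = 152.
Market 2: 9p₂ + 3p₁ = 258.
Eliminating p₂: 9×(1) − 1×(2) gives 69p₁ = 1110, so p₁ = 370/23.
Back-substitute into (2): p₂ = (258 − 3×370/23) / 9 = 536/23.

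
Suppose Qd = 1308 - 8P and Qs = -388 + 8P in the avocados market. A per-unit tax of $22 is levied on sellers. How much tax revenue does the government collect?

Tax revenue = 8184

Pre-tax equilibrium: P* = 106, Q* = 460.
Tax on sellers shifts supply to Qs = -388 + 8(P − 22) = -564 + 8P.
1308 - 8P = -564 + 8P gives buyer price Pb = 117; sellers receive Ps = 117 − 22 = 95.
New quantity: Q = 1308 − 8(117) = 372.
Revenue = 22 × 372 = 8184.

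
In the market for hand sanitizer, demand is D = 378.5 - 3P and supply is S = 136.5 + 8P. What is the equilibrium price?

P* = 22

Set D = S: 378.5 - 3P = 136.5 + 8P.
242 = 11P, so P* = 22.
Q* = 378.5 − 3(22) = 312.5.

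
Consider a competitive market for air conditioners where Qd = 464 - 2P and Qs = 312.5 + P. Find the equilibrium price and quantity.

Set Qd = Qs: 464 - 2P = 312.5 + P.
151.5 = 3P, so P* = 50.5.
Q* = 464 − 2(50.5) = 363.

P* = 50.5, Q* = 363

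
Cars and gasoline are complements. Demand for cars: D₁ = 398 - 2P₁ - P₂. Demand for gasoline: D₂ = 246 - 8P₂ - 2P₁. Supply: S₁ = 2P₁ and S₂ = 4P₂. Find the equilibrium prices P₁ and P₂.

P₁ = 2265/23, P₂ = 94/23

Market 1: 398 - 2P₁ - P₂ = 2P₁ → 4P₁ + P₂ = 398.
Market 2: 12P₂ + 2P₁ = 246.
Eliminating P₂: 12×(1) − 1×(2) gives 46P₁ = 4530, so P₁ = 2265/23.
Back-substitute into (2): P₂ = (246 − 2×2265/23) / 12 = 94/23.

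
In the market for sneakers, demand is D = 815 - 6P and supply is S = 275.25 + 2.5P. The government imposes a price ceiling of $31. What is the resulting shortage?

Equilibrium price would be P* = 63.5, so the ceiling at 31 binds.
At P = 31: D = 815 − 6(31) = 629, S = 275.25 + 2.5(31) = 352.75.
Shortage = 629 − 352.75 = 276.25.

Shortage = 276.25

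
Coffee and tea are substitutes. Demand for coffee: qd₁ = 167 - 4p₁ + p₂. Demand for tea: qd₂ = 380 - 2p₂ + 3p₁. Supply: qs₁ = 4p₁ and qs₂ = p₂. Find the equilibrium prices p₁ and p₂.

Market 1: 167 - 4p₁ + p₂ = 4p₁ → 8p₁ - p₂ = 167.
Market 2: 3p₂ - 3p₁ = 380.
Eliminating p₂: 3×(1) + 1×(2) gives 21p₁ = 881, so p₁ = 881/21.
Back-substitute into (2): p₂ = (380 + 3×881/21) / 3 = 3541/21.

p₁ = 881/21, p₂ = 3541/21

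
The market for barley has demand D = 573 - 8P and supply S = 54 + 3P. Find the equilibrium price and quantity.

Set D = S: 573 - 8P = 54 + 3P.
519 = 11P, so P* = 519/11.
Q* = 573 − 8(519/11) = 2151/11.

P* = 519/11, Q* = 2151/11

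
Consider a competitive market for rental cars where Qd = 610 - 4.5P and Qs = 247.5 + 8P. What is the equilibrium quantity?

Q* = 479.5

Set Qd = Qs: 610 - 4.5P = 247.5 + 8P.
362.5 = 12.5P, so P* = 29.
Q* = 610 − 4.5(29) = 479.5.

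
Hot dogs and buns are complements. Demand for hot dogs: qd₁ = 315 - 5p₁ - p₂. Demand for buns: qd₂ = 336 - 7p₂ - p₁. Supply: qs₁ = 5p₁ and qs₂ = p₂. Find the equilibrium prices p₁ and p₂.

p₁ = 2184/79, p₂ = 3045/79

Market 1: 315 - 5p₁ - p₂ = 5p₁ → 10p₁ + p₂ = 315.
Market 2: 8p₂ + p₁ = 336.
Eliminating p₂: 8×(1) − 1×(2) gives 79p₁ = 2184, so p₁ = 2184/79.
Back-substitute into (2): p₂ = (336 − 1×2184/79) / 8 = 3045/79.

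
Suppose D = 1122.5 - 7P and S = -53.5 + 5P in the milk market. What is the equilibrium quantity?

Q* = 436.5

Set D = S: 1122.5 - 7P = -53.5 + 5P.
1176 = 12P, so P* = 98.
Q* = 1122.5 − 7(98) = 436.5.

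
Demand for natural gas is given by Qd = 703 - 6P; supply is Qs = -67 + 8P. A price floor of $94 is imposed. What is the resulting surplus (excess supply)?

Equilibrium price would be P* = 55, so the floor at 94 binds.
At P = 94: Qd = 139, Qs = 685.
Surplus = 685 − 139 = 546.

Surplus = 546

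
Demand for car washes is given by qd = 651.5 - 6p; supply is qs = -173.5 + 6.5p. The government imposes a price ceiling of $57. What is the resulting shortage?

Equilibrium price would be p* = 66, so the ceiling at 57 binds.
At p = 57: qd = 651.5 − 6(57) = 309.5, qs = -173.5 + 6.5(57) = 197.
Shortage = 309.5 − 197 = 112.5.

Shortage = 112.5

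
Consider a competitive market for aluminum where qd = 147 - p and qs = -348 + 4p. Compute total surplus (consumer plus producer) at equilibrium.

Total surplus = 1440

Equilibrium: 147 - p = -348 + 4p gives p* = 99, q* = 48.
Demand choke price: p = 147; supply starts at p = 87.
CS = ½(147 − 99)(48) = 1152; PS = ½(99 − 87)(48) = 288.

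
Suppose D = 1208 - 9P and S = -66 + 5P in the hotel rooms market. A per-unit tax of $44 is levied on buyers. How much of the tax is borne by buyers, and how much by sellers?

Buyers bear 110/7, sellers bear 198/7

Pre-tax equilibrium: P* = 91, Q* = 389.
Tax on buyers shifts demand to D = 1208 − 9(P + 44) = 812 - 9P.
812 - 9P = -66 + 5P gives seller price Ps = 439/7; buyers pay Pb = 439/7 + 44 = 747/7.
New quantity: Q = 1208 − 9(747/7) = 1733/7.
Buyer burden = 747/7 − 91 = 110/7; seller burden = 91 − 439/7 = 198/7.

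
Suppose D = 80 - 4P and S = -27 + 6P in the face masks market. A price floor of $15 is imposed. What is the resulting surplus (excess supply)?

Equilibrium price would be P* = 10.7, so the floor at 15 binds.
At P = 15: D = 20, S = 63.
Surplus = 63 − 20 = 43.

Surplus = 43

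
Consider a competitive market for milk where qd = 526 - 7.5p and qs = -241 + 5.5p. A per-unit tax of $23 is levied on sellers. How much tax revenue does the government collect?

Tax revenue = 12581/52

Pre-tax equilibrium: p* = 59, q* = 83.5.
Tax on sellers shifts supply to qs = -241 + 5.5(p − 23) = -367.5 + 5.5p.
526 - 7.5p = -367.5 + 5.5p gives buyer price pb = 1787/26; sellers receive ps = 1787/26 − 23 = 1189/26.
New quantity: q = 526 − 7.5(1787/26) = 547/52.
Revenue = 23 × 547/52 = 12581/52.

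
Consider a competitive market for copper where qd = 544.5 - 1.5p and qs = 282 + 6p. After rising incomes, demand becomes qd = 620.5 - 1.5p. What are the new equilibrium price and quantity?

Original equilibrium: p* = 35, q* = 492.
New equilibrium: 620.5 - 1.5p = 282 + 6p, so 338.5 = 7.5p and p' = 677/15; q' = 620.5 − 1.5(677/15) = 552.8.

p' = 677/15, q' = 552.8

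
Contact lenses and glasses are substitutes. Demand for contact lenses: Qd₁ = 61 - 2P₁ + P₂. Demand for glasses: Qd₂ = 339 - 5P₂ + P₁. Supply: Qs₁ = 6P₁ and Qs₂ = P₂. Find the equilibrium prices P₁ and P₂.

Market 1: 61 - 2P₁ + P₂ = 6P₁ → 8P₁ - P₂ = 61.
Market 2: 6P₂ - P₁ = 339.
Eliminating P₂: 6×(1) + 1×(2) gives 47P₁ = 705, so P₁ = 15.
Back-substitute into (2): P₂ = (339 + 1×15) / 6 = 59.

P₁ = 15, P₂ = 59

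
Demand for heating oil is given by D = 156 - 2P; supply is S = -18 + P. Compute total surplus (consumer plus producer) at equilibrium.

Equilibrium: 156 - 2P = -18 + P gives P* = 58, Q* = 40.
Demand choke price: P = 78; supply starts at P = 18.
CS = ½(78 − 58)(40) = 400; PS = ½(58 − 18)(40) = 800.

Total surplus = 1200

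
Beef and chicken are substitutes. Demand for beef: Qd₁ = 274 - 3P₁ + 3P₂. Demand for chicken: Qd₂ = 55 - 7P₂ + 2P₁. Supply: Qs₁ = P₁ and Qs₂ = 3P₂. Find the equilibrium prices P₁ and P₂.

P₁ = 2905/34, P₂ = 384/17

Market 1: 274 - 3P₁ + 3P₂ = P₁ → 4P₁ - 3P₂ = 274.
Market 2: 10P₂ - 2P₁ = 55.
Eliminating P₂: 10×(1) + 3×(2) gives 34P₁ = 2905, so P₁ = 2905/34.
Back-substitute into (2): P₂ = (55 + 2×2905/34) / 10 = 384/17.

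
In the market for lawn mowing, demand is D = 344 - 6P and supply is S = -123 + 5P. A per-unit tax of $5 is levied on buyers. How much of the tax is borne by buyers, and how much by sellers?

Pre-tax equilibrium: P* = 467/11, Q* = 982/11.
Tax on buyers shifts demand to D = 344 − 6(P + 5) = 314 - 6P.
314 - 6P = -123 + 5P gives seller price Ps = 437/11; buyers pay Pb = 437/11 + 5 = 492/11.
New quantity: Q = 344 − 6(492/11) = 832/11.
Buyer burden = 492/11 − 467/11 = 25/11; seller burden = 467/11 − 437/11 = 30/11.

Buyers bear 25/11, sellers bear 30/11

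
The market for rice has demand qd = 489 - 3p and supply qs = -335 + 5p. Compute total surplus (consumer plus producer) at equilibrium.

Equilibrium: 489 - 3p = -335 + 5p gives p* = 103, q* = 180.
Demand choke price: p = 163; supply starts at p = 67.
CS = ½(163 − 103)(180) = 5400; PS = ½(103 − 67)(180) = 3240.

Total surplus = 8640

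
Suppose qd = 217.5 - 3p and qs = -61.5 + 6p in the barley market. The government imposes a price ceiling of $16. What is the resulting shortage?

Equilibrium price would be p* = 31, so the ceiling at 16 binds.
At p = 16: qd = 217.5 − 3(16) = 169.5, qs = -61.5 + 6(16) = 34.5.
Shortage = 169.5 − 34.5 = 135.

Shortage = 135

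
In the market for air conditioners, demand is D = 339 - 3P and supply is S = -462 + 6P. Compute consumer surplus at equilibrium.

Equilibrium: 339 - 3P = -462 + 6P gives P* = 89, Q* = 72.
Demand choke price (D = 0): P = 113.
CS = ½(113 − 89)(72) = 864.

Consumer surplus = 864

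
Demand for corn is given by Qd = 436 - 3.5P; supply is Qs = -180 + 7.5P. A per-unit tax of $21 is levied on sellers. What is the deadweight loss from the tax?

Pre-tax equilibrium: P* = 56, Q* = 240.
Tax on sellers shifts supply to Qs = -180 + 7.5(P − 21) = -337.5 + 7.5P.
436 - 3.5P = -337.5 + 7.5P gives buyer price Pb = 1547/22; sellers receive Ps = 1547/22 − 21 = 1085/22.
New quantity: Q = 436 − 3.5(1547/22) = 8355/44.
DWL = ½ × 21 × (240 − 8355/44) = 46305/88.

Deadweight loss = 46305/88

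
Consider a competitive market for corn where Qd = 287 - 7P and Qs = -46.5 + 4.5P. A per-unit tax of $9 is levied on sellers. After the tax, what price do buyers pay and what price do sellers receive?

Buyers pay 748/23, sellers receive 541/23

Pre-tax equilibrium: P* = 29, Q* = 84.
Tax on sellers shifts supply to Qs = -46.5 + 4.5(P − 9) = -87 + 4.5P.
287 - 7P = -87 + 4.5P gives buyer price Pb = 748/23; sellers receive Ps = 748/23 − 9 = 541/23.
New quantity: Q = 287 − 7(748/23) = 1365/23.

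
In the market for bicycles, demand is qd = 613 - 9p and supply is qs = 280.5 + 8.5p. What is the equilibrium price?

p* = 19

Set qd = qs: 613 - 9p = 280.5 + 8.5p.
332.5 = 17.5p, so p* = 19.
q* = 613 − 9(19) = 442.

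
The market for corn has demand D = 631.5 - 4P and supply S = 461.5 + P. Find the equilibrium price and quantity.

Set D = S: 631.5 - 4P = 461.5 + P.
170 = 5P, so P* = 34.
Q* = 631.5 − 4(34) = 495.5.

P* = 34, Q* = 495.5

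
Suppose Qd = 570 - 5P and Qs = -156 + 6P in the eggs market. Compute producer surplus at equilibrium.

Equilibrium: 570 - 5P = -156 + 6P gives P* = 66, Q* = 240.
Supply starts at P = 26 (where Qs = 0).
PS = ½(66 − 26)(240) = 4800.

Producer surplus = 4800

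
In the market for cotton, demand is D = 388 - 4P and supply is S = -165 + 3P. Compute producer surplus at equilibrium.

Equilibrium: 388 - 4P = -165 + 3P gives P* = 79, Q* = 72.
Supply starts at P = 55 (where S = 0).
PS = ½(79 − 55)(72) = 864.

Producer surplus = 864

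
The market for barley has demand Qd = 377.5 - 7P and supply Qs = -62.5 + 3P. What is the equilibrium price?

Set Qd = Qs: 377.5 - 7P = -62.5 + 3P.
440 = 10P, so P* = 44.
Q* = 377.5 − 7(44) = 69.5.

P* = 44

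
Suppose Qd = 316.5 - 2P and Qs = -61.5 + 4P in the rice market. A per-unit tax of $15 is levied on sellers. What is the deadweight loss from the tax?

Deadweight loss = 150

Pre-tax equilibrium: P* = 63, Q* = 190.5.
Tax on sellers shifts supply to Qs = -61.5 + 4(P − 15) = -121.5 + 4P.
316.5 - 2P = -121.5 + 4P gives buyer price Pb = 73; sellers receive Ps = 73 − 15 = 58.
New quantity: Q = 316.5 − 2(73) = 170.5.
DWL = ½ × 15 × (190.5 − 170.5) = 150.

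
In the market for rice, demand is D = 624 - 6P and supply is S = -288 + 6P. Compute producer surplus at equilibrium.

Equilibrium: 624 - 6P = -288 + 6P gives P* = 76, Q* = 168.
Supply starts at P = 48 (where S = 0).
PS = ½(76 − 48)(168) = 2352.

Producer surplus = 2352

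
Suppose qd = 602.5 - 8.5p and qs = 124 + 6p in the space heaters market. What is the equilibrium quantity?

Set qd = qs: 602.5 - 8.5p = 124 + 6p.
478.5 = 14.5p, so p* = 33.
q* = 602.5 − 8.5(33) = 322.

q* = 322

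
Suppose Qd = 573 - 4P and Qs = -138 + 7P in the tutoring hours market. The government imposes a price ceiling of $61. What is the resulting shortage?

Equilibrium price would be P* = 711/11, so the ceiling at 61 binds.
At P = 61: Qd = 573 − 4(61) = 329, Qs = -138 + 7(61) = 289.
Shortage = 329 − 289 = 40.

Shortage = 40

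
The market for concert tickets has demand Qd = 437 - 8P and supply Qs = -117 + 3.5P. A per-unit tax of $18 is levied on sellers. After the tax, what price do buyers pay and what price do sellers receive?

Pre-tax equilibrium: P* = 1108/23, Q* = 1187/23.
Tax on sellers shifts supply to Qs = -117 + 3.5(P − 18) = -180 + 3.5P.
437 - 8P = -180 + 3.5P gives buyer price Pb = 1234/23; sellers receive Ps = 1234/23 − 18 = 820/23.
New quantity: Q = 437 − 8(1234/23) = 179/23.

Buyers pay 1234/23, sellers receive 820/23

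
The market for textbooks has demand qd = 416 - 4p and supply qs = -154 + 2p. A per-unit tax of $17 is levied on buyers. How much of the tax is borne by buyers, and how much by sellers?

Buyers bear 17/3, sellers bear 34/3

Pre-tax equilibrium: p* = 95, q* = 36.
Tax on buyers shifts demand to qd = 416 − 4(p + 17) = 348 - 4p.
348 - 4p = -154 + 2p gives seller price ps = 251/3; buyers pay pb = 251/3 + 17 = 302/3.
New quantity: q = 416 − 4(302/3) = 40/3.
Buyer burden = 302/3 − 95 = 17/3; seller burden = 95 − 251/3 = 34/3.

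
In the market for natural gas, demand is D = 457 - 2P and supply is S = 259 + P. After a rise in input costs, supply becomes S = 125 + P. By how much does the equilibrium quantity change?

Original equilibrium: P* = 66, Q* = 325.
New equilibrium: 457 - 2P = 125 + P, so 332 = 3P and P' = 332/3; Q' = 457 − 2(332/3) = 707/3.
Change in quantity: 707/3 − 325 = -268/3.

ΔQ = -268/3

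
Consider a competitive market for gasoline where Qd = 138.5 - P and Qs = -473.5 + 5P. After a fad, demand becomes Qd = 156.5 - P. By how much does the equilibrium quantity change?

Original equilibrium: P* = 102, Q* = 36.5.
New equilibrium: 156.5 - P = -473.5 + 5P, so 630 = 6P and P' = 105; Q' = 156.5 − 1(105) = 51.5.
Change in quantity: 51.5 − 36.5 = 15.

ΔQ = 15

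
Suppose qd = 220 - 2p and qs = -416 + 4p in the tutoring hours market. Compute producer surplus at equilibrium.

Equilibrium: 220 - 2p = -416 + 4p gives p* = 106, q* = 8.
Supply starts at p = 104 (where qs = 0).
PS = ½(106 − 104)(8) = 8.

Producer surplus = 8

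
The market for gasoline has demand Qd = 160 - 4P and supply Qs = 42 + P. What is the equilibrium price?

P* = 23.6

Set Qd = Qs: 160 - 4P = 42 + P.
118 = 5P, so P* = 23.6.
Q* = 160 − 4(23.6) = 65.6.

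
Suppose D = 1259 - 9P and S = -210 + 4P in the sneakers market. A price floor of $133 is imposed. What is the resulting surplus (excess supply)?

Equilibrium price would be P* = 113, so the floor at 133 binds.
At P = 133: D = 62, S = 322.
Surplus = 322 − 62 = 260.

Surplus = 260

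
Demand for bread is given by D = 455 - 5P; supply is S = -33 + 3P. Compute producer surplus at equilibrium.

Producer surplus = 3750

Equilibrium: 455 - 5P = -33 + 3P gives P* = 61, Q* = 150.
Supply starts at P = 11 (where S = 0).
PS = ½(61 − 11)(150) = 3750.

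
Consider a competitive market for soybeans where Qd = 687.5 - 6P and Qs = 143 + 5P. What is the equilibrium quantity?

Set Qd = Qs: 687.5 - 6P = 143 + 5P.
544.5 = 11P, so P* = 49.5.
Q* = 687.5 − 6(49.5) = 390.5.

Q* = 390.5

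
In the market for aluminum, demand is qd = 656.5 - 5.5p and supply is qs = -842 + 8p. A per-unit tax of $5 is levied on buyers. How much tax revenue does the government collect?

Pre-tax equilibrium: p* = 111, q* = 46.
Tax on buyers shifts demand to qd = 656.5 − 5.5(p + 5) = 629 - 5.5p.
629 - 5.5p = -842 + 8p gives seller price ps = 2942/27; buyers pay pb = 2942/27 + 5 = 3077/27.
New quantity: q = 656.5 − 5.5(3077/27) = 802/27.
Revenue = 5 × 802/27 = 4010/27.

Tax revenue = 4010/27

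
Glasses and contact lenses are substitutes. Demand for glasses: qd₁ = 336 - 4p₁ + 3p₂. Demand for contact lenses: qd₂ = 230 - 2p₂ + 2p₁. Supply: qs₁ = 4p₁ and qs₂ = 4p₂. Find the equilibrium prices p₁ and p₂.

Market 1: 336 - 4p₁ + 3p₂ = 4p₁ → 8p₁ - 3p₂ = 336.
Market 2: 6p₂ - 2p₁ = 230.
Eliminating p₂: 6×(1) + 3×(2) gives 42p₁ = 2706, so p₁ = 451/7.
Back-substitute into (2): p₂ = (230 + 2×451/7) / 6 = 1256/21.

p₁ = 451/7, p₂ = 1256/21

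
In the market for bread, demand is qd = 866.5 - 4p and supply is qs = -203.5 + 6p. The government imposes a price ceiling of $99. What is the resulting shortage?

Equilibrium price would be p* = 107, so the ceiling at 99 binds.
At p = 99: qd = 866.5 − 4(99) = 470.5, qs = -203.5 + 6(99) = 390.5.
Shortage = 470.5 − 390.5 = 80.

Shortage = 80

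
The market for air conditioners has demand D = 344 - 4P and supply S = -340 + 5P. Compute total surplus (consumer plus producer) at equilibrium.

Total surplus = 360

Equilibrium: 344 - 4P = -340 + 5P gives P* = 76, Q* = 40.
Demand choke price: P = 86; supply starts at P = 68.
CS = ½(86 − 76)(40) = 200; PS = ½(76 − 68)(40) = 160.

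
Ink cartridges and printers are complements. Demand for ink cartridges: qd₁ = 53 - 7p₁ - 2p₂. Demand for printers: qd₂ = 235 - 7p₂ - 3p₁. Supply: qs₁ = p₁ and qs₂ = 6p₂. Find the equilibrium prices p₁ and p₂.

p₁ = 219/98, p₂ = 1721/98

Market 1: 53 - 7p₁ - 2p₂ = p₁ → 8p₁ + 2p₂ = 53.
Market 2: 13p₂ + 3p₁ = 235.
Eliminating p₂: 13×(1) − 2×(2) gives 98p₁ = 219, so p₁ = 219/98.
Back-substitute into (2): p₂ = (235 − 3×219/98) / 13 = 1721/98.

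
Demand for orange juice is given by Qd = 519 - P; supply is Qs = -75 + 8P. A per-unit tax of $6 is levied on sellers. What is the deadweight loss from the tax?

Deadweight loss = 16

Pre-tax equilibrium: P* = 66, Q* = 453.
Tax on sellers shifts supply to Qs = -75 + 8(P − 6) = -123 + 8P.
519 - P = -123 + 8P gives buyer price Pb = 214/3; sellers receive Ps = 214/3 − 6 = 196/3.
New quantity: Q = 519 − 1(214/3) = 1343/3.
DWL = ½ × 6 × (453 − 1343/3) = 16.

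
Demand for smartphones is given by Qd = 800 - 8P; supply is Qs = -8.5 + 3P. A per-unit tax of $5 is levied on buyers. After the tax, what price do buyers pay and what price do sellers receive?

Pre-tax equilibrium: P* = 73.5, Q* = 212.
Tax on buyers shifts demand to Qd = 800 − 8(P + 5) = 760 - 8P.
760 - 8P = -8.5 + 3P gives seller price Ps = 1537/22; buyers pay Pb = 1537/22 + 5 = 1647/22.
New quantity: Q = 800 − 8(1647/22) = 2212/11.

Buyers pay 1647/22, sellers receive 1537/22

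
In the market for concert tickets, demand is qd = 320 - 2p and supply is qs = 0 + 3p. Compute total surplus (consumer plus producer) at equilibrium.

Total surplus = 15360

Equilibrium: 320 - 2p = 0 + 3p gives p* = 64, q* = 192.
Demand choke price: p = 160; supply starts at p = 0.
CS = ½(160 − 64)(192) = 9216; PS = ½(64 − 0)(192) = 6144.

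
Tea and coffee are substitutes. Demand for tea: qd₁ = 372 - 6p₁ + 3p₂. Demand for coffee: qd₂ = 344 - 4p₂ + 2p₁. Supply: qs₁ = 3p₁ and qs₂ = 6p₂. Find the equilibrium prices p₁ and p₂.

Market 1: 372 - 6p₁ + 3p₂ = 3p₁ → 9p₁ - 3p₂ = 372.
Market 2: 10p₂ - 2p₁ = 344.
Eliminating p₂: 10×(1) + 3×(2) gives 84p₁ = 4752, so p₁ = 396/7.
Back-substitute into (2): p₂ = (344 + 2×396/7) / 10 = 320/7.

p₁ = 396/7, p₂ = 320/7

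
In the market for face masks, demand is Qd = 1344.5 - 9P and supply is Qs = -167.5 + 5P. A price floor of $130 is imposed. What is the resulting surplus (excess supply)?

Surplus = 308

Equilibrium price would be P* = 108, so the floor at 130 binds.
At P = 130: Qd = 174.5, Qs = 482.5.
Surplus = 482.5 − 174.5 = 308.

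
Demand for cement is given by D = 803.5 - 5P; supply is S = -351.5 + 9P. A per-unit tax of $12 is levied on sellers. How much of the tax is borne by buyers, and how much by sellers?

Buyers bear 54/7, sellers bear 30/7

Pre-tax equilibrium: P* = 82.5, Q* = 391.
Tax on sellers shifts supply to S = -351.5 + 9(P − 12) = -459.5 + 9P.
803.5 - 5P = -459.5 + 9P gives buyer price Pb = 1263/14; sellers receive Ps = 1263/14 − 12 = 1095/14.
New quantity: Q = 803.5 − 5(1263/14) = 2467/7.
Buyer burden = 1263/14 − 82.5 = 54/7; seller burden = 82.5 − 1095/14 = 30/7.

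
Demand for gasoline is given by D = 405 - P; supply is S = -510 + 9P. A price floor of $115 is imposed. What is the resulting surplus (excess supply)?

Equilibrium price would be P* = 91.5, so the floor at 115 binds.
At P = 115: D = 290, S = 525.
Surplus = 525 − 290 = 235.

Surplus = 235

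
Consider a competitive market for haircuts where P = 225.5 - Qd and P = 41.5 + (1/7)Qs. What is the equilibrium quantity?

Set the two price expressions equal: 225.5 - Q = 41.5 + (1/7)Q.
184 = (8/7)Q, so Q* = 161.
P* = 225.5 − (1)(161) = 64.5.

Q* = 161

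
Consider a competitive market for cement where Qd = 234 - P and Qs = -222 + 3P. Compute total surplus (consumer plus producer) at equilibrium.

Equilibrium: 234 - P = -222 + 3P gives P* = 114, Q* = 120.
Demand choke price: P = 234; supply starts at P = 74.
CS = ½(234 − 114)(120) = 7200; PS = ½(114 − 74)(120) = 2400.

Total surplus = 9600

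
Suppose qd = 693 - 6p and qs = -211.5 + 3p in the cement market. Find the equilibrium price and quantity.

p* = 100.5, q* = 90

Set qd = qs: 693 - 6p = -211.5 + 3p.
904.5 = 9p, so p* = 100.5.
q* = 693 − 6(100.5) = 90.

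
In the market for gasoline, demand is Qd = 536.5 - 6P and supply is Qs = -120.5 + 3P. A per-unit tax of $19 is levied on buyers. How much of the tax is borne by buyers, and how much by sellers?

Buyers bear 19/3, sellers bear 38/3

Pre-tax equilibrium: P* = 73, Q* = 98.5.
Tax on buyers shifts demand to Qd = 536.5 − 6(P + 19) = 422.5 - 6P.
422.5 - 6P = -120.5 + 3P gives seller price Ps = 181/3; buyers pay Pb = 181/3 + 19 = 238/3.
New quantity: Q = 536.5 − 6(238/3) = 60.5.
Buyer burden = 238/3 − 73 = 19/3; seller burden = 73 − 181/3 = 38/3.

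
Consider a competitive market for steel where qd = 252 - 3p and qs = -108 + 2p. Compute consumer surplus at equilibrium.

Equilibrium: 252 - 3p = -108 + 2p gives p* = 72, q* = 36.
Demand choke price (qd = 0): p = 84.
CS = ½(84 − 72)(36) = 216.

Consumer surplus = 216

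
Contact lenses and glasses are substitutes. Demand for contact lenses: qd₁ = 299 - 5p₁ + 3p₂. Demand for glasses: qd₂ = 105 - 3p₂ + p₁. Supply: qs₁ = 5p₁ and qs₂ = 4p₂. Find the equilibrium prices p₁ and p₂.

Market 1: 299 - 5p₁ + 3p₂ = 5p₁ → 10p₁ - 3p₂ = 299.
Market 2: 7p₂ - p₁ = 105.
Eliminating p₂: 7×(1) + 3×(2) gives 67p₁ = 2408, so p₁ = 2408/67.
Back-substitute into (2): p₂ = (105 + 1×2408/67) / 7 = 1349/67.

p₁ = 2408/67, p₂ = 1349/67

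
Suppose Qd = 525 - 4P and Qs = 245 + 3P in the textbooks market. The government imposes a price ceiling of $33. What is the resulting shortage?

Shortage = 49

Equilibrium price would be P* = 40, so the ceiling at 33 binds.
At P = 33: Qd = 525 − 4(33) = 393, Qs = 245 + 3(33) = 344.
Shortage = 393 − 344 = 49.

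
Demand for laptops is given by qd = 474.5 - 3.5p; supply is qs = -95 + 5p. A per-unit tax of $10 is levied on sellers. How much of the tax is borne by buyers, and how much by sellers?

Pre-tax equilibrium: p* = 67, q* = 240.
Tax on sellers shifts supply to qs = -95 + 5(p − 10) = -145 + 5p.
474.5 - 3.5p = -145 + 5p gives buyer price pb = 1239/17; sellers receive ps = 1239/17 − 10 = 1069/17.
New quantity: q = 474.5 − 3.5(1239/17) = 3730/17.
Buyer burden = 1239/17 − 67 = 100/17; seller burden = 67 − 1069/17 = 70/17.

Buyers bear 100/17, sellers bear 70/17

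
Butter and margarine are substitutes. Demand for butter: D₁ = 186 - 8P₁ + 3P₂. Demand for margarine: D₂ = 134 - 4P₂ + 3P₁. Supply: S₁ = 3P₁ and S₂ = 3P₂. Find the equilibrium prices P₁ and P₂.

P₁ = 426/17, P₂ = 508/17

Market 1: 186 - 8P₁ + 3P₂ = 3P₁ → 11P₁ - 3P₂ = 186.
Market 2: 7P₂ - 3P₁ = 134.
Eliminating P₂: 7×(1) + 3×(2) gives 68P₁ = 1704, so P₁ = 426/17.
Back-substitute into (2): P₂ = (134 + 3×426/17) / 7 = 508/17.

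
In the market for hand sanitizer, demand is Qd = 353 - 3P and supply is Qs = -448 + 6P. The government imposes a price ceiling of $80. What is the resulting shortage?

Shortage = 81

Equilibrium price would be P* = 89, so the ceiling at 80 binds.
At P = 80: Qd = 353 − 3(80) = 113, Qs = -448 + 6(80) = 32.
Shortage = 113 − 32 = 81.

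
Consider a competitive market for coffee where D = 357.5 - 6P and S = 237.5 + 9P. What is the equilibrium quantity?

Q* = 309.5

Set D = S: 357.5 - 6P = 237.5 + 9P.
120 = 15P, so P* = 8.
Q* = 357.5 − 6(8) = 309.5.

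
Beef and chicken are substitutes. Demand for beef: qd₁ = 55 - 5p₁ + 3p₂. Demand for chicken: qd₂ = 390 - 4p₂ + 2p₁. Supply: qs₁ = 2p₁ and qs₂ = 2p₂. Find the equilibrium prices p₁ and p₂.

Market 1: 55 - 5p₁ + 3p₂ = 2p₁ → 7p₁ - 3p₂ = 55.
Market 2: 6p₂ - 2p₁ = 390.
Eliminating p₂: 6×(1) + 3×(2) gives 36p₁ = 1500, so p₁ = 125/3.
Back-substitute into (2): p₂ = (390 + 2×125/3) / 6 = 710/9.

p₁ = 125/3, p₂ = 710/9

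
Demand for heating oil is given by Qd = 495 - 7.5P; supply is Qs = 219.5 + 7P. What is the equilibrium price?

Set Qd = Qs: 495 - 7.5P = 219.5 + 7P.
275.5 = 14.5P, so P* = 19.
Q* = 495 − 7.5(19) = 352.5.

P* = 19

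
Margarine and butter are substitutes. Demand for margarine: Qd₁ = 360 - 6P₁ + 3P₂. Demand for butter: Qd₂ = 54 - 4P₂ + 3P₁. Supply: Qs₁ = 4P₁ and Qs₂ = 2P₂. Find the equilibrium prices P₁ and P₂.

Market 1: 360 - 6P₁ + 3P₂ = 4P₁ → 10P₁ - 3P₂ = 360.
Market 2: 6P₂ - 3P₁ = 54.
Eliminating P₂: 6×(1) + 3×(2) gives 51P₁ = 2322, so P₁ = 774/17.
Back-substitute into (2): P₂ = (54 + 3×774/17) / 6 = 540/17.

P₁ = 774/17, P₂ = 540/17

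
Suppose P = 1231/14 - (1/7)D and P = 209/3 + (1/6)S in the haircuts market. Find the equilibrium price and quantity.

Set the two price expressions equal: 1231/14 - (1/7)Q = 209/3 + (1/6)Q.
767/42 = (13/42)Q, so Q* = 59.
P* = 1231/14 − (1/7)(59) = 79.5.

P* = 79.5, Q* = 59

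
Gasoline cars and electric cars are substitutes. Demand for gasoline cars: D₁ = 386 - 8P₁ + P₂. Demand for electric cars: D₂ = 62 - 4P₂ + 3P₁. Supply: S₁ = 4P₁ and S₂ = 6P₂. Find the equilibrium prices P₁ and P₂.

P₁ = 3922/117, P₂ = 634/39

Market 1: 386 - 8P₁ + P₂ = 4P₁ → 12P₁ - P₂ = 386.
Market 2: 10P₂ - 3P₁ = 62.
Eliminating P₂: 10×(1) + 1×(2) gives 117P₁ = 3922, so P₁ = 3922/117.
Back-substitute into (2): P₂ = (62 + 3×3922/117) / 10 = 634/39.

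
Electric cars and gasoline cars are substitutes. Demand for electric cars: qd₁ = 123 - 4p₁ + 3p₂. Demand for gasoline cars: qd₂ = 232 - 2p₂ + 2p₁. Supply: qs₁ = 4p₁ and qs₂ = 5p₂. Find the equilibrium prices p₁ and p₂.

Market 1: 123 - 4p₁ + 3p₂ = 4p₁ → 8p₁ - 3p₂ = 123.
Market 2: 7p₂ - 2p₁ = 232.
Eliminating p₂: 7×(1) + 3×(2) gives 50p₁ = 1557, so p₁ = 31.14.
Back-substitute into (2): p₂ = (232 + 2×31.14) / 7 = 42.04.

p₁ = 31.14, p₂ = 42.04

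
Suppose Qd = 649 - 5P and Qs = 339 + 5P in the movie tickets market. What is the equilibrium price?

P* = 31

Set Qd = Qs: 649 - 5P = 339 + 5P.
310 = 10P, so P* = 31.
Q* = 649 − 5(31) = 494.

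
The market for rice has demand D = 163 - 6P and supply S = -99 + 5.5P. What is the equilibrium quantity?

Set D = S: 163 - 6P = -99 + 5.5P.
262 = 11.5P, so P* = 524/23.
Q* = 163 − 6(524/23) = 605/23.

Q* = 605/23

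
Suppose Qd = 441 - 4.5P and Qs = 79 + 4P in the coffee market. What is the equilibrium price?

P* = 724/17

Set Qd = Qs: 441 - 4.5P = 79 + 4P.
362 = 8.5P, so P* = 724/17.
Q* = 441 − 4.5(724/17) = 4239/17.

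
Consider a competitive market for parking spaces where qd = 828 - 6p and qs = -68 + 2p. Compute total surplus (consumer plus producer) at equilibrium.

Total surplus = 8112

Equilibrium: 828 - 6p = -68 + 2p gives p* = 112, q* = 156.
Demand choke price: p = 138; supply starts at p = 34.
CS = ½(138 − 112)(156) = 2028; PS = ½(112 − 34)(156) = 6084.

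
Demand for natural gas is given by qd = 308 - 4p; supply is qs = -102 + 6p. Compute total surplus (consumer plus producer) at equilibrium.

Equilibrium: 308 - 4p = -102 + 6p gives p* = 41, q* = 144.
Demand choke price: p = 77; supply starts at p = 17.
CS = ½(77 − 41)(144) = 2592; PS = ½(41 − 17)(144) = 1728.

Total surplus = 4320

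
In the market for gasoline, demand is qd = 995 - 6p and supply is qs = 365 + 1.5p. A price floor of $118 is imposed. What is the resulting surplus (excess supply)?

Surplus = 255

Equilibrium price would be p* = 84, so the floor at 118 binds.
At p = 118: qd = 287, qs = 542.
Surplus = 542 − 287 = 255.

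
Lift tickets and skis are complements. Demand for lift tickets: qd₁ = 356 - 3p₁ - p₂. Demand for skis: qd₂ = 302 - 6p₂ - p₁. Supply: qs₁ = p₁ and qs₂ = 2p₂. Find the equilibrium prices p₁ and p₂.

Market 1: 356 - 3p₁ - p₂ = p₁ → 4p₁ + p₂ = 356.
Market 2: 8p₂ + p₁ = 302.
Eliminating p₂: 8×(1) − 1×(2) gives 31p₁ = 2546, so p₁ = 2546/31.
Back-substitute into (2): p₂ = (302 − 1×2546/31) / 8 = 852/31.

p₁ = 2546/31, p₂ = 852/31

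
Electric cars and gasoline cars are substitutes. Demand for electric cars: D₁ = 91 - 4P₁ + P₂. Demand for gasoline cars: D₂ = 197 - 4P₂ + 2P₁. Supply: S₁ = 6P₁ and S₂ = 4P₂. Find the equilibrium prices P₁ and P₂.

P₁ = 925/78, P₂ = 1076/39

Market 1: 91 - 4P₁ + P₂ = 6P₁ → 10P₁ - P₂ = 91.
Market 2: 8P₂ - 2P₁ = 197.
Eliminating P₂: 8×(1) + 1×(2) gives 78P₁ = 925, so P₁ = 925/78.
Back-substitute into (2): P₂ = (197 + 2×925/78) / 8 = 1076/39.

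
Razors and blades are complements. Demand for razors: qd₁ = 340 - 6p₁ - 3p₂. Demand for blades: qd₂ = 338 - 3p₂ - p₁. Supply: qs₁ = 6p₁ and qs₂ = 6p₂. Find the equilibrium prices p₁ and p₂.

Market 1: 340 - 6p₁ - 3p₂ = 6p₁ → 12p₁ + 3p₂ = 340.
Market 2: 9p₂ + p₁ = 338.
Eliminating p₂: 9×(1) − 3×(2) gives 105p₁ = 2046, so p₁ = 682/35.
Back-substitute into (2): p₂ = (338 − 1×682/35) / 9 = 3716/105.

p₁ = 682/35, p₂ = 3716/105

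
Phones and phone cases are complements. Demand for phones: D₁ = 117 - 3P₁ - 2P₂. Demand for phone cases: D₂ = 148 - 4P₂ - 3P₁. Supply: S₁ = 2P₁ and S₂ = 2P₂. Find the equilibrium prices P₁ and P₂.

Market 1: 117 - 3P₁ - 2P₂ = 2P₁ → 5P₁ + 2P₂ = 117.
Market 2: 6P₂ + 3P₁ = 148.
Eliminating P₂: 6×(1) − 2×(2) gives 24P₁ = 406, so P₁ = 203/12.
Back-substitute into (2): P₂ = (148 − 3×203/12) / 6 = 389/24.

P₁ = 203/12, P₂ = 389/24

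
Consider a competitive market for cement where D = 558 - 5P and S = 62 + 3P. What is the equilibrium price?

Set D = S: 558 - 5P = 62 + 3P.
496 = 8P, so P* = 62.
Q* = 558 − 5(62) = 248.

P* = 62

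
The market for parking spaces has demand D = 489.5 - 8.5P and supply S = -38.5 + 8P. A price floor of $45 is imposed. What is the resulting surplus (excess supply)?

Surplus = 214.5

Equilibrium price would be P* = 32, so the floor at 45 binds.
At P = 45: D = 107, S = 321.5.
Surplus = 321.5 − 107 = 214.5.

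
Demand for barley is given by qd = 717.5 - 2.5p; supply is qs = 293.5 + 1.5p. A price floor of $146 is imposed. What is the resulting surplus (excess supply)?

Surplus = 160

Equilibrium price would be p* = 106, so the floor at 146 binds.
At p = 146: qd = 352.5, qs = 512.5.
Surplus = 512.5 − 352.5 = 160.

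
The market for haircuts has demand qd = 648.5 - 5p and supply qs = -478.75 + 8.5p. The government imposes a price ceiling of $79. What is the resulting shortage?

Shortage = 60.75

Equilibrium price would be p* = 83.5, so the ceiling at 79 binds.
At p = 79: qd = 648.5 − 5(79) = 253.5, qs = -478.75 + 8.5(79) = 192.75.
Shortage = 253.5 − 192.75 = 60.75.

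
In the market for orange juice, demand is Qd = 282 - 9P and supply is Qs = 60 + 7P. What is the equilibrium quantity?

Set Qd = Qs: 282 - 9P = 60 + 7P.
222 = 16P, so P* = 13.875.
Q* = 282 − 9(13.875) = 157.125.

Q* = 157.125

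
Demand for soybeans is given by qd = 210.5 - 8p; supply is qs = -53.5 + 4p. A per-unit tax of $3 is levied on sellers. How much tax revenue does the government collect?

Pre-tax equilibrium: p* = 22, q* = 34.5.
Tax on sellers shifts supply to qs = -53.5 + 4(p − 3) = -65.5 + 4p.
210.5 - 8p = -65.5 + 4p gives buyer price pb = 23; sellers receive ps = 23 − 3 = 20.
New quantity: q = 210.5 − 8(23) = 26.5.
Revenue = 3 × 26.5 = 79.5.

Tax revenue = 79.5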